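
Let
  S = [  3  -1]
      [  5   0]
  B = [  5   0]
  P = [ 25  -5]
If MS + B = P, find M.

M = [[5, 1]]

MS = P − B = [[20, -5]].
S is on the right of M, so right-multiply by S⁻¹: M = (P − B)S⁻¹.
det S = 5, so S⁻¹ = [[0, 1/5], [-1, 3/5]].
M = (P − B)S⁻¹ = [[5, 1]].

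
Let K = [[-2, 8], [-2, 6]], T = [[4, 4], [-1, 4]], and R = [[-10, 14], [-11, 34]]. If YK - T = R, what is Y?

Y = [[0, 3], [1, 5]]

YK = R + T = [[-6, 18], [-12, 38]].
Right-multiplying both sides by K⁻¹ gives Y = (R + T)K⁻¹.
det K = 4, so K⁻¹ = [[3/2, -2], [1/2, -1/2]].
Y = (R + T)K⁻¹ = [[0, 3], [1, 5]].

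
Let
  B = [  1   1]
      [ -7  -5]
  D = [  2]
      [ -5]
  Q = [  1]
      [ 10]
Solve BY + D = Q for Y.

BY = Q − D = [[-1], [15]].
Since B multiplies Y on the left, Y = B⁻¹(Q − D).
det B = 2; the adjugate gives B⁻¹ = [[-5/2, -1/2], [7/2, 1/2]].
Y = B⁻¹(Q − D) = [[-5], [4]].

Y = [[-5], [4]]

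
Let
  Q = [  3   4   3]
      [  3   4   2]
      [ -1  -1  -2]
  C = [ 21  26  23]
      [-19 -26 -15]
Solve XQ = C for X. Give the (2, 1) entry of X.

-5

Since Q sits to the right of X, X = CQ⁻¹.
det Q = 1, so Q⁻¹ = [[-6, 5, -4], [4, -3, 3], [1, -1, 0]].
X = CQ⁻¹ = [[21, 26, 23], [-19, -26, -15]] · [[-6, 5, -4], [4, -3, 3], [1, -1, 0]] = [[1, 4, -6], [-5, -2, -2]].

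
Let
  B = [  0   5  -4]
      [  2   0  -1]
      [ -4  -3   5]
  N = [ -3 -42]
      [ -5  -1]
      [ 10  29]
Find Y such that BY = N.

Y = [[-4, 1], [-3, -6], [-3, 3]]

Since B multiplies Y on the left, Y = B⁻¹N.
det B = -6, so B⁻¹ = [[1/2, 13/6, 5/6], [1, 8/3, 4/3], [1, 10/3, 5/3]].
Y = B⁻¹N = [[1/2, 13/6, 5/6], [1, 8/3, 4/3], [1, 10/3, 5/3]] · [[-3, -42], [-5, -1], [10, 29]] = [[-4, 1], [-3, -6], [-3, 3]].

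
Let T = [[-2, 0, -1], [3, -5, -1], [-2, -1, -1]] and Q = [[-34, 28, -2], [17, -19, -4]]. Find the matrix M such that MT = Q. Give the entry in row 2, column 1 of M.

Since T sits to the right of M, M = QT⁻¹.
T has determinant 5; T⁻¹ = [[4/5, 1/5, -1], [1, 0, -1], [-13/5, -2/5, 2]].
M = QT⁻¹ = [[-34, 28, -2], [17, -19, -4]] · [[4/5, 1/5, -1], [1, 0, -1], [-13/5, -2/5, 2]] = [[6, -6, 2], [5, 5, -6]].

5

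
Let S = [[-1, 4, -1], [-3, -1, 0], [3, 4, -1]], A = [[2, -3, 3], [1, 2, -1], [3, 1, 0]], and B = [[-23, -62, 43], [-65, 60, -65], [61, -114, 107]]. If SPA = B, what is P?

P = [[5, -1, 4], [5, -2, -2], [2, -3, 3]]

Isolating P: multiply by S⁻¹ from the left and A⁻¹ from the right, so P = S⁻¹BA⁻¹.
S has determinant -4; S⁻¹ = [[-1/4, 0, 1/4], [3/4, -1, -3/4], [9/4, -4, -13/4]].
det A = -4, so A⁻¹ = [[-1/4, -3/4, 3/4], [3/4, 9/4, -5/4], [5/4, 11/4, -7/4]].
S⁻¹B = [[21, -13, 16], [2, -21, 17], [10, -9, 9]].
P = (S⁻¹B)A⁻¹ = [[5, -1, 4], [5, -2, -2], [2, -3, 3]].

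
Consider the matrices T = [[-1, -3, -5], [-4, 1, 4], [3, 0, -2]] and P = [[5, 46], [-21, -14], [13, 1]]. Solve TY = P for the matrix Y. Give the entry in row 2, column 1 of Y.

-5

Since T multiplies Y on the left, Y = T⁻¹P.
T has determinant 5; T⁻¹ = [[-2/5, -6/5, -7/5], [4/5, 17/5, 24/5], [-3/5, -9/5, -13/5]].
Y = T⁻¹P = [[-2/5, -6/5, -7/5], [4/5, 17/5, 24/5], [-3/5, -9/5, -13/5]] · [[5, 46], [-21, -14], [13, 1]] = [[5, -3], [-5, -6], [1, -5]].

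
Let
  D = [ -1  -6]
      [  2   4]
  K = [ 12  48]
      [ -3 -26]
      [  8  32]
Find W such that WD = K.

W = [[-6, 3], [5, 1], [-4, 2]]

Right-multiplying both sides by D⁻¹ gives W = KD⁻¹.
D has determinant 8; D⁻¹ = [[1/2, 3/4], [-1/4, -1/8]].
W = KD⁻¹ = [[12, 48], [-3, -26], [8, 32]] · [[1/2, 3/4], [-1/4, -1/8]] = [[-6, 3], [5, 1], [-4, 2]].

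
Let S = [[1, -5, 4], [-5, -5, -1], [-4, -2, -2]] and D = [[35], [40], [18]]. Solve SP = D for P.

Left-multiplying both sides by S⁻¹ gives P = S⁻¹D.
det S = -2; the adjugate gives S⁻¹ = [[-4, 9, -25/2], [3, -7, 19/2], [5, -11, 15]].
P = S⁻¹D = [[-4, 9, -25/2], [3, -7, 19/2], [5, -11, 15]] · [[35], [40], [18]] = [[-5], [-4], [5]].

P = [[-5], [-4], [5]]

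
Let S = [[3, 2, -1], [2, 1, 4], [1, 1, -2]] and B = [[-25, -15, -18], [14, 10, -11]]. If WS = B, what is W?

W = [[-4, -6, -1], [5, -1, 1]]

Right-multiplying both sides by S⁻¹ gives W = BS⁻¹.
S has determinant -3; S⁻¹ = [[2, -1, -3], [-8/3, 5/3, 14/3], [-1/3, 1/3, 1/3]].
W = BS⁻¹ = [[-25, -15, -18], [14, 10, -11]] · [[2, -1, -3], [-8/3, 5/3, 14/3], [-1/3, 1/3, 1/3]] = [[-4, -6, -1], [5, -1, 1]].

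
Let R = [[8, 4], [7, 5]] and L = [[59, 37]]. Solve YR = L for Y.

R is on the right of Y, so right-multiply by R⁻¹: Y = LR⁻¹.
R has determinant 12; R⁻¹ = [[5/12, -1/3], [-7/12, 2/3]].
Y = LR⁻¹ = [[59, 37]] · [[5/12, -1/3], [-7/12, 2/3]] = [[3, 5]].

Y = [[3, 5]]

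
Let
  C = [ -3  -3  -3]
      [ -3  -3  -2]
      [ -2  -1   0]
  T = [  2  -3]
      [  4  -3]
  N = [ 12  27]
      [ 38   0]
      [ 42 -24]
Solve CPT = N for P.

P = C⁻¹NT⁻¹ (apply C⁻¹ on the left and T⁻¹ on the right).
det C = 3; the adjugate gives C⁻¹ = [[-2/3, 1, -1], [4/3, -2, 1], [-1, 1, 0]].
det T = 6; the adjugate gives T⁻¹ = [[-1/2, 1/2], [-2/3, 1/3]].
C⁻¹N = [[-12, 6], [-18, 12], [26, -27]].
P = (C⁻¹N)T⁻¹ = [[2, -4], [1, -5], [5, 4]].

P = [[2, -4], [1, -5], [5, 4]]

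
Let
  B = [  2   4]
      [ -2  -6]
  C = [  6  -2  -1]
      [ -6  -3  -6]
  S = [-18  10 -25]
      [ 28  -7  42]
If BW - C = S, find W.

W = [[4, 2, -3], [-5, 1, -5]]

BW = S + C = [[-12, 8, -26], [22, -10, 36]].
Left-multiplying both sides by B⁻¹ gives W = B⁻¹(S + C).
B has determinant -4; B⁻¹ = [[3/2, 1], [-1/2, -1/2]].
W = B⁻¹(S + C) = [[4, 2, -3], [-5, 1, -5]].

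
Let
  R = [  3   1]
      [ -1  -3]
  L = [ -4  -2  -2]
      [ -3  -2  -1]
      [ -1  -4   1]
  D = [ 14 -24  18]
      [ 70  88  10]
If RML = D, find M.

Left-multiply by R⁻¹ and right-multiply by L⁻¹: M = R⁻¹DL⁻¹.
det R = -8, so R⁻¹ = [[3/8, 1/8], [-1/8, -3/8]].
det L = -4; the adjugate gives L⁻¹ = [[3/2, -5/2, 1/2], [-1, 3/2, -1/2], [-5/2, 7/2, -1/2]].
R⁻¹D = [[14, 2, 8], [-28, -30, -6]].
M = (R⁻¹D)L⁻¹ = [[-1, -4, 2], [3, 4, 4]].

M = [[-1, -4, 2], [3, 4, 4]]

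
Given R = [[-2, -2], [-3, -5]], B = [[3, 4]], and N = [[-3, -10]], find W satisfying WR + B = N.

W = [[-3, 4]]

WR = N − B = [[-6, -14]].
R is on the right of W, so right-multiply by R⁻¹: W = (N − B)R⁻¹.
det R = 4, so R⁻¹ = [[-5/4, 1/2], [3/4, -1/2]].
W = (N − B)R⁻¹ = [[-3, 4]].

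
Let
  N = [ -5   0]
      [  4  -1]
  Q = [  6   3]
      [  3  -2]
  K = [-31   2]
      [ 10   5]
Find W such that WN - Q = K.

WN = K + Q = [[-25, 5], [13, 3]].
Right-multiplying both sides by N⁻¹ gives W = (K + Q)N⁻¹.
N has determinant 5; N⁻¹ = [[-1/5, 0], [-4/5, -1]].
W = (K + Q)N⁻¹ = [[1, -5], [-5, -3]].

W = [[1, -5], [-5, -3]]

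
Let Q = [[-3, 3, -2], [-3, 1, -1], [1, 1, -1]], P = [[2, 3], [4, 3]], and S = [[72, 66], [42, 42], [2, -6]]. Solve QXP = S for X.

X = [[-3, -1], [3, 3], [5, -1]]

Isolating X: multiply by Q⁻¹ from the left and P⁻¹ from the right, so X = Q⁻¹SP⁻¹.
det Q = -4; the adjugate gives Q⁻¹ = [[0, -1/4, 1/4], [1, -5/4, -3/4], [1, -3/2, -3/2]].
det P = -6, so P⁻¹ = [[-1/2, 1/2], [2/3, -1/3]].
Q⁻¹S = [[-10, -12], [18, 18], [6, 12]].
X = (Q⁻¹S)P⁻¹ = [[-3, -1], [3, 3], [5, -1]].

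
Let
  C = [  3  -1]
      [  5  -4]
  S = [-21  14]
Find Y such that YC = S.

Right-multiplying both sides by C⁻¹ gives Y = SC⁻¹.
det C = -7; the adjugate gives C⁻¹ = [[4/7, -1/7], [5/7, -3/7]].
Y = SC⁻¹ = [[-21, 14]] · [[4/7, -1/7], [5/7, -3/7]] = [[-2, -3]].

Y = [[-2, -3]]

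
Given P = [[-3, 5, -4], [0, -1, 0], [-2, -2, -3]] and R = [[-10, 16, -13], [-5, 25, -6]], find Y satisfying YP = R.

Since P sits to the right of Y, Y = RP⁻¹.
det P = -1; the adjugate gives P⁻¹ = [[-3, -23, 4], [0, -1, 0], [2, 16, -3]].
Y = RP⁻¹ = [[-10, 16, -13], [-5, 25, -6]] · [[-3, -23, 4], [0, -1, 0], [2, 16, -3]] = [[4, 6, -1], [3, -6, -2]].

Y = [[4, 6, -1], [3, -6, -2]]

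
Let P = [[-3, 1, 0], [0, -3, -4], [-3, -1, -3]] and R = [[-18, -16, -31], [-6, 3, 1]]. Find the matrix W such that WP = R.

W = [[1, 4, 5], [1, -1, 1]]

Since P sits to the right of W, W = RP⁻¹.
P has determinant -3; P⁻¹ = [[-5/3, -1, 4/3], [-4, -3, 4], [3, 2, -3]].
W = RP⁻¹ = [[-18, -16, -31], [-6, 3, 1]] · [[-5/3, -1, 4/3], [-4, -3, 4], [3, 2, -3]] = [[1, 4, 5], [1, -1, 1]].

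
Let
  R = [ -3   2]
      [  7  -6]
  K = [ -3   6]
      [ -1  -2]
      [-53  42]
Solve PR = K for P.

Right-multiplying both sides by R⁻¹ gives P = KR⁻¹.
det R = 4, so R⁻¹ = [[-3/2, -1/2], [-7/4, -3/4]].
P = KR⁻¹ = [[-3, 6], [-1, -2], [-53, 42]] · [[-3/2, -1/2], [-7/4, -3/4]] = [[-6, -3], [5, 2], [6, -5]].

P = [[-6, -3], [5, 2], [6, -5]]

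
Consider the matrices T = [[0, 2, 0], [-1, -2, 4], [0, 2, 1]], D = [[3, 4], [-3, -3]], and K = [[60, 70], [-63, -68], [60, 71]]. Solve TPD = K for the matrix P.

P = [[-1, -2], [5, -5], [1, 1]]

Left-multiply by T⁻¹ and right-multiply by D⁻¹: P = T⁻¹KD⁻¹.
det T = 2, so T⁻¹ = [[-5, -1, 4], [1/2, 0, 0], [-1, 0, 1]].
det D = 3, so D⁻¹ = [[-1, -4/3], [1, 1]].
T⁻¹K = [[3, 2], [30, 35], [0, 1]].
P = (T⁻¹K)D⁻¹ = [[-1, -2], [5, -5], [1, 1]].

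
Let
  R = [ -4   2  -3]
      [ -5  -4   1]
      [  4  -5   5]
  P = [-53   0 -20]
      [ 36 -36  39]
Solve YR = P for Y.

R is on the right of Y, so right-multiply by R⁻¹: Y = PR⁻¹.
R has determinant -5; R⁻¹ = [[3, -1, 2], [-29/5, 8/5, -19/5], [-41/5, 12/5, -26/5]].
Y = PR⁻¹ = [[-53, 0, -20], [36, -36, 39]] · [[3, -1, 2], [-29/5, 8/5, -19/5], [-41/5, 12/5, -26/5]] = [[5, 5, -2], [-3, 0, 6]].

Y = [[5, 5, -2], [-3, 0, 6]]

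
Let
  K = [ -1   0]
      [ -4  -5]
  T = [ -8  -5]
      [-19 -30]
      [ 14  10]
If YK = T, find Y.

Since K sits to the right of Y, Y = TK⁻¹.
K has determinant 5; K⁻¹ = [[-1, 0], [4/5, -1/5]].
Y = TK⁻¹ = [[-8, -5], [-19, -30], [14, 10]] · [[-1, 0], [4/5, -1/5]] = [[4, 1], [-5, 6], [-6, -2]].

Y = [[4, 1], [-5, 6], [-6, -2]]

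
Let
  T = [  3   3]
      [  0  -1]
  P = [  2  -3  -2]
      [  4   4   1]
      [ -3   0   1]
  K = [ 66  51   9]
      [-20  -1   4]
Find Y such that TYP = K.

Y = [[-4, 1, -2], [5, 4, 2]]

Left-multiply by T⁻¹ and right-multiply by P⁻¹: Y = T⁻¹KP⁻¹.
det T = -3, so T⁻¹ = [[1/3, 1], [0, -1]].
det P = 5; the adjugate gives P⁻¹ = [[4/5, 3/5, 1], [-7/5, -4/5, -2], [12/5, 9/5, 4]].
T⁻¹K = [[2, 16, 7], [20, 1, -4]].
Y = (T⁻¹K)P⁻¹ = [[-4, 1, -2], [5, 4, 2]].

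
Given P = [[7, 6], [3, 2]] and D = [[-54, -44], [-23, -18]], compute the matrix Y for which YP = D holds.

Since P sits to the right of Y, Y = DP⁻¹.
P has determinant -4; P⁻¹ = [[-1/2, 3/2], [3/4, -7/4]].
Y = DP⁻¹ = [[-54, -44], [-23, -18]] · [[-1/2, 3/2], [3/4, -7/4]] = [[-6, -4], [-2, -3]].

Y = [[-6, -4], [-2, -3]]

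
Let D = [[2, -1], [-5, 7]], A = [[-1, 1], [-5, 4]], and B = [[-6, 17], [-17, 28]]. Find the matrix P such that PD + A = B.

PD = B − A = [[-5, 16], [-12, 24]].
D is on the right of P, so right-multiply by D⁻¹: P = (B − A)D⁻¹.
D has determinant 9; D⁻¹ = [[7/9, 1/9], [5/9, 2/9]].
P = (B − A)D⁻¹ = [[5, 3], [4, 4]].

P = [[5, 3], [4, 4]]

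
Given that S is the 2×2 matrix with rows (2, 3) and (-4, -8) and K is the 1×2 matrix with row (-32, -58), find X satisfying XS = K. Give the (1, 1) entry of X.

Since S sits to the right of X, X = KS⁻¹.
det S = -4; the adjugate gives S⁻¹ = [[2, 3/4], [-1, -1/2]].
X = KS⁻¹ = [[-32, -58]] · [[2, 3/4], [-1, -1/2]] = [[-6, 5]].

-6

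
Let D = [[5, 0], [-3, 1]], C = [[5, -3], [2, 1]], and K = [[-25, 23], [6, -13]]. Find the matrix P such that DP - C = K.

P = [[-4, 4], [-4, 0]]

DP = K + C = [[-20, 20], [8, -12]].
Left-multiplying both sides by D⁻¹ gives P = D⁻¹(K + C).
det D = 5; the adjugate gives D⁻¹ = [[1/5, 0], [3/5, 1]].
P = D⁻¹(K + C) = [[-4, 4], [-4, 0]].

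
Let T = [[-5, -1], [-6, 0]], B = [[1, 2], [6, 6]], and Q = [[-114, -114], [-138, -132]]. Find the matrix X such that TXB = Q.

X = [[-1, 4], [5, -1]]

Isolating X: multiply by T⁻¹ from the left and B⁻¹ from the right, so X = T⁻¹QB⁻¹.
T has determinant -6; T⁻¹ = [[0, -1/6], [-1, 5/6]].
B has determinant -6; B⁻¹ = [[-1, 1/3], [1, -1/6]].
T⁻¹Q = [[23, 22], [-1, 4]].
X = (T⁻¹Q)B⁻¹ = [[-1, 4], [5, -1]].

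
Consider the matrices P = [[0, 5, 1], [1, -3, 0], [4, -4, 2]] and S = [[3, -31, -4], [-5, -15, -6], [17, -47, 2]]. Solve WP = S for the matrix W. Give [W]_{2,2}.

Since P sits to the right of W, W = SP⁻¹.
det P = -2, so P⁻¹ = [[3, 7, -3/2], [1, 2, -1/2], [-4, -10, 5/2]].
W = SP⁻¹ = [[3, -31, -4], [-5, -15, -6], [17, -47, 2]] · [[3, 7, -3/2], [1, 2, -1/2], [-4, -10, 5/2]] = [[-6, -1, 1], [-6, -5, 0], [-4, 5, 3]].

-5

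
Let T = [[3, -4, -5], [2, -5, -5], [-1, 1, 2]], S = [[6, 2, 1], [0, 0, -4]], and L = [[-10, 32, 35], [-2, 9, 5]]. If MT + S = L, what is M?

MT = L − S = [[-16, 30, 34], [-2, 9, 9]].
Right-multiplying both sides by T⁻¹ gives M = (L − S)T⁻¹.
T has determinant -4; T⁻¹ = [[5/4, -3/4, 5/4], [-1/4, -1/4, -5/4], [3/4, -1/4, 7/4]].
M = (L − S)T⁻¹ = [[-2, -4, 2], [2, -3, 2]].

M = [[-2, -4, 2], [2, -3, 2]]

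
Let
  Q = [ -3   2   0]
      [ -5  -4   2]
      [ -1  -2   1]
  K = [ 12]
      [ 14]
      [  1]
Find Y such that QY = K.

Since Q multiplies Y on the left, Y = Q⁻¹K.
det Q = 6, so Q⁻¹ = [[0, -1/3, 2/3], [1/2, -1/2, 1], [1, -4/3, 11/3]].
Y = Q⁻¹K = [[0, -1/3, 2/3], [1/2, -1/2, 1], [1, -4/3, 11/3]] · [[12], [14], [1]] = [[-4], [0], [-3]].

Y = [[-4], [0], [-3]]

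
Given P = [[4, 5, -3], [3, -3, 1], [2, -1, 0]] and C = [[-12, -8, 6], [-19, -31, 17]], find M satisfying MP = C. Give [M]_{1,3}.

-2

Right-multiplying both sides by P⁻¹ gives M = CP⁻¹.
det P = 5, so P⁻¹ = [[1/5, 3/5, -4/5], [2/5, 6/5, -13/5], [3/5, 14/5, -27/5]].
M = CP⁻¹ = [[-12, -8, 6], [-19, -31, 17]] · [[1/5, 3/5, -4/5], [2/5, 6/5, -13/5], [3/5, 14/5, -27/5]] = [[-2, 0, -2], [-6, -1, 4]].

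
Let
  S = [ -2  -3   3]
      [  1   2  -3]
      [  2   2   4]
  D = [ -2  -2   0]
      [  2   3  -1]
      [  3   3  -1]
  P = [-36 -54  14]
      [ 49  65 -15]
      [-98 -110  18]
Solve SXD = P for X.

Left-multiply by S⁻¹ and right-multiply by D⁻¹: X = S⁻¹PD⁻¹.
det S = -4, so S⁻¹ = [[-7/2, -9/2, -3/4], [5/2, 7/2, 3/4], [1/2, 1/2, 1/4]].
det D = 2; the adjugate gives D⁻¹ = [[0, -1, 1], [-1/2, 1, -1], [-3/2, 0, -1]].
S⁻¹P = [[-21, -21, 5], [8, 10, -4], [-18, -22, 4]].
X = (S⁻¹P)D⁻¹ = [[3, 0, -5], [1, 2, 2], [5, -4, 0]].

X = [[3, 0, -5], [1, 2, 2], [5, -4, 0]]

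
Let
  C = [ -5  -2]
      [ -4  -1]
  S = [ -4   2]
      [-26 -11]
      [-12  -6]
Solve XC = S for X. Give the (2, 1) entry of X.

Since C sits to the right of X, X = SC⁻¹.
det C = -3; the adjugate gives C⁻¹ = [[1/3, -2/3], [-4/3, 5/3]].
X = SC⁻¹ = [[-4, 2], [-26, -11], [-12, -6]] · [[1/3, -2/3], [-4/3, 5/3]] = [[-4, 6], [6, -1], [4, -2]].

6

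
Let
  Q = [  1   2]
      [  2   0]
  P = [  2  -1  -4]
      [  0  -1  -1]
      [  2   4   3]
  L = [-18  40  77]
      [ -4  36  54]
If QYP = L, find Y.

Left-multiply by Q⁻¹ and right-multiply by P⁻¹: Y = Q⁻¹LP⁻¹.
Q has determinant -4; Q⁻¹ = [[0, 1/2], [1/2, -1/4]].
P has determinant -4; P⁻¹ = [[-1/4, 13/4, 3/4], [1/2, -7/2, -1/2], [-1/2, 5/2, 1/2]].
Q⁻¹L = [[-2, 18, 27], [-8, 11, 25]].
Y = (Q⁻¹L)P⁻¹ = [[-4, -2, 3], [-5, -2, 1]].

Y = [[-4, -2, 3], [-5, -2, 1]]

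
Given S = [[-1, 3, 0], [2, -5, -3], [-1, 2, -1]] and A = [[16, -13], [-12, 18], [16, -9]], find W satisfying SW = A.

W = [[-1, -2], [5, -5], [-5, 1]]

S is on the left of W, so left-multiply by S⁻¹: W = S⁻¹A.
det S = 4; the adjugate gives S⁻¹ = [[11/4, 3/4, -9/4], [5/4, 1/4, -3/4], [-1/4, -1/4, -1/4]].
W = S⁻¹A = [[11/4, 3/4, -9/4], [5/4, 1/4, -3/4], [-1/4, -1/4, -1/4]] · [[16, -13], [-12, 18], [16, -9]] = [[-1, -2], [5, -5], [-5, 1]].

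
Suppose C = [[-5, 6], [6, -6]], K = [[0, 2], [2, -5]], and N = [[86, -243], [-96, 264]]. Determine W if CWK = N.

Isolating W: multiply by C⁻¹ from the left and K⁻¹ from the right, so W = C⁻¹NK⁻¹.
det C = -6, so C⁻¹ = [[1, 1], [1, 5/6]].
K has determinant -4; K⁻¹ = [[5/4, 1/2], [1/2, 0]].
C⁻¹N = [[-10, 21], [6, -23]].
W = (C⁻¹N)K⁻¹ = [[-2, -5], [-4, 3]].

W = [[-2, -5], [-4, 3]]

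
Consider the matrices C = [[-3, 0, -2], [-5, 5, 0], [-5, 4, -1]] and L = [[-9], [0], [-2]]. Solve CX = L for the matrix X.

X = [[5], [5], [-3]]

Left-multiplying both sides by C⁻¹ gives X = C⁻¹L.
det C = 5; the adjugate gives C⁻¹ = [[-1, -8/5, 2], [-1, -7/5, 2], [1, 12/5, -3]].
X = C⁻¹L = [[-1, -8/5, 2], [-1, -7/5, 2], [1, 12/5, -3]] · [[-9], [0], [-2]] = [[5], [5], [-3]].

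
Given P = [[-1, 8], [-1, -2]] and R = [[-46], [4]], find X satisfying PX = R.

X = [[6], [-5]]

Since P multiplies X on the left, X = P⁻¹R.
P has determinant 10; P⁻¹ = [[-1/5, -4/5], [1/10, -1/10]].
X = P⁻¹R = [[-1/5, -4/5], [1/10, -1/10]] · [[-46], [4]] = [[6], [-5]].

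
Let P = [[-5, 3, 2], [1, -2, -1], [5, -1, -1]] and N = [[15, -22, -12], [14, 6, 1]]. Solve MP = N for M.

M = [[-5, 5, -3], [-1, -6, 3]]

Right-multiplying both sides by P⁻¹ gives M = NP⁻¹.
det P = 1; the adjugate gives P⁻¹ = [[1, 1, 1], [-4, -5, -3], [9, 10, 7]].
M = NP⁻¹ = [[15, -22, -12], [14, 6, 1]] · [[1, 1, 1], [-4, -5, -3], [9, 10, 7]] = [[-5, 5, -3], [-1, -6, 3]].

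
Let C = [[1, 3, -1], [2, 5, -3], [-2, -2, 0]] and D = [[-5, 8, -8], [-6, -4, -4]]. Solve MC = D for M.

M = [[5, 1, 6], [-2, 2, 4]]

C is on the right of M, so right-multiply by C⁻¹: M = DC⁻¹.
det C = 6; the adjugate gives C⁻¹ = [[-1, 1/3, -2/3], [1, -1/3, 1/6], [1, -2/3, -1/6]].
M = DC⁻¹ = [[-5, 8, -8], [-6, -4, -4]] · [[-1, 1/3, -2/3], [1, -1/3, 1/6], [1, -2/3, -1/6]] = [[5, 1, 6], [-2, 2, 4]].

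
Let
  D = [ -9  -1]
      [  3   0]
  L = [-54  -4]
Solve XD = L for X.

Since D sits to the right of X, X = LD⁻¹.
det D = 3, so D⁻¹ = [[0, 1/3], [-1, -3]].
X = LD⁻¹ = [[-54, -4]] · [[0, 1/3], [-1, -3]] = [[4, -6]].

X = [[4, -6]]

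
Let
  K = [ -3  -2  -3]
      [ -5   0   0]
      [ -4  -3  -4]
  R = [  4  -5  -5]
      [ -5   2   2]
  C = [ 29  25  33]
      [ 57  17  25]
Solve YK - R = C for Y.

YK = C + R = [[33, 20, 28], [52, 19, 27]].
Right-multiplying both sides by K⁻¹ gives Y = (C + R)K⁻¹.
K has determinant -5; K⁻¹ = [[0, -1/5, 0], [4, 0, -3], [-3, 1/5, 2]].
Y = (C + R)K⁻¹ = [[-4, -1, -4], [-5, -5, -3]].

Y = [[-4, -1, -4], [-5, -5, -3]]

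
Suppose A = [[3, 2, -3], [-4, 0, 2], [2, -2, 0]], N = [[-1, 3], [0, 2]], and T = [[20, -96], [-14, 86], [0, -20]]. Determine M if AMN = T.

M = A⁻¹TN⁻¹ (apply A⁻¹ on the left and N⁻¹ on the right).
A has determinant -4; A⁻¹ = [[-1, -3/2, -1], [-1, -3/2, -3/2], [-2, -5/2, -2]].
N has determinant -2; N⁻¹ = [[-1, 3/2], [0, 1/2]].
A⁻¹T = [[1, -13], [1, -3], [-5, 17]].
M = (A⁻¹T)N⁻¹ = [[-1, -5], [-1, 0], [5, 1]].

M = [[-1, -5], [-1, 0], [5, 1]]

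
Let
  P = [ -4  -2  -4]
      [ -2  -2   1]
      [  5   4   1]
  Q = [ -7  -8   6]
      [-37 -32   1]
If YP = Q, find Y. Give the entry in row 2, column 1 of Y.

0

Right-multiplying both sides by P⁻¹ gives Y = QP⁻¹.
det P = 2, so P⁻¹ = [[-3, -7, -5], [7/2, 8, 6], [1, 3, 2]].
Y = QP⁻¹ = [[-7, -8, 6], [-37, -32, 1]] · [[-3, -7, -5], [7/2, 8, 6], [1, 3, 2]] = [[-1, 3, -1], [0, 6, -5]].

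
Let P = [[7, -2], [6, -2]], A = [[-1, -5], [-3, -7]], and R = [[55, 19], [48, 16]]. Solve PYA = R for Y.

Left-multiply by P⁻¹ and right-multiply by A⁻¹: Y = P⁻¹RA⁻¹.
det P = -2; the adjugate gives P⁻¹ = [[1, -1], [3, -7/2]].
A has determinant -8; A⁻¹ = [[7/8, -5/8], [-3/8, 1/8]].
P⁻¹R = [[7, 3], [-3, 1]].
Y = (P⁻¹R)A⁻¹ = [[5, -4], [-3, 2]].

Y = [[5, -4], [-3, 2]]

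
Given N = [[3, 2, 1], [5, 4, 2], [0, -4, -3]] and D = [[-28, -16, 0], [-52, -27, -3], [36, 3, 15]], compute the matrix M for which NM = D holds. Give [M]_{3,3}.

Left-multiplying both sides by N⁻¹ gives M = N⁻¹D.
det N = -2, so N⁻¹ = [[2, -1, 0], [-15/2, 9/2, 1/2], [10, -6, -1]].
M = N⁻¹D = [[2, -1, 0], [-15/2, 9/2, 1/2], [10, -6, -1]] · [[-28, -16, 0], [-52, -27, -3], [36, 3, 15]] = [[-4, -5, 3], [-6, 0, -6], [-4, -1, 3]].

3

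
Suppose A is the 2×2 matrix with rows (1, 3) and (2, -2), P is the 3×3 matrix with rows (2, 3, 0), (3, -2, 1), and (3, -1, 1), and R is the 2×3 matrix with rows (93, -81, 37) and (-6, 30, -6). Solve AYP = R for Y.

Y = [[0, 2, 5], [-3, 5, 5]]

Isolating Y: multiply by A⁻¹ from the left and P⁻¹ from the right, so Y = A⁻¹RP⁻¹.
det A = -8, so A⁻¹ = [[1/4, 3/8], [1/4, -1/8]].
P has determinant -2; P⁻¹ = [[1/2, 3/2, -3/2], [0, -1, 1], [-3/2, -11/2, 13/2]].
A⁻¹R = [[21, -9, 7], [24, -24, 10]].
Y = (A⁻¹R)P⁻¹ = [[0, 2, 5], [-3, 5, 5]].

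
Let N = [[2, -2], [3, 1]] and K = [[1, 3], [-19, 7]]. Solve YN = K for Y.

Y = [[-1, 1], [-5, -3]]

Since N sits to the right of Y, Y = KN⁻¹.
det N = 8; the adjugate gives N⁻¹ = [[1/8, 1/4], [-3/8, 1/4]].
Y = KN⁻¹ = [[1, 3], [-19, 7]] · [[1/8, 1/4], [-3/8, 1/4]] = [[-1, 1], [-5, -3]].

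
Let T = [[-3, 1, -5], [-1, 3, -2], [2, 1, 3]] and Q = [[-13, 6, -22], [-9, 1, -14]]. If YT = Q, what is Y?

Since T sits to the right of Y, Y = QT⁻¹.
det T = 1, so T⁻¹ = [[11, -8, 13], [-1, 1, -1], [-7, 5, -8]].
Y = QT⁻¹ = [[-13, 6, -22], [-9, 1, -14]] · [[11, -8, 13], [-1, 1, -1], [-7, 5, -8]] = [[5, 0, 1], [-2, 3, -6]].

Y = [[5, 0, 1], [-2, 3, -6]]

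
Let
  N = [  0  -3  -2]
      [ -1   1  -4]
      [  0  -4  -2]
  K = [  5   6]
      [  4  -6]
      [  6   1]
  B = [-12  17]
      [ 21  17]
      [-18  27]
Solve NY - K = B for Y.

NY = B + K = [[-7, 23], [25, 11], [-12, 28]].
Since N multiplies Y on the left, Y = N⁻¹(B + K).
det N = -2; the adjugate gives N⁻¹ = [[9, -1, -7], [1, 0, -1], [-2, 0, 3/2]].
Y = N⁻¹(B + K) = [[-4, 0], [5, -5], [-4, -4]].

Y = [[-4, 0], [5, -5], [-4, -4]]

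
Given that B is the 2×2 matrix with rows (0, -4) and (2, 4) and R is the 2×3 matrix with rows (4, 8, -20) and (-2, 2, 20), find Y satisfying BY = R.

Y = [[1, 5, 0], [-1, -2, 5]]

Since B multiplies Y on the left, Y = B⁻¹R.
B has determinant 8; B⁻¹ = [[1/2, 1/2], [-1/4, 0]].
Y = B⁻¹R = [[1/2, 1/2], [-1/4, 0]] · [[4, 8, -20], [-2, 2, 20]] = [[1, 5, 0], [-1, -2, 5]].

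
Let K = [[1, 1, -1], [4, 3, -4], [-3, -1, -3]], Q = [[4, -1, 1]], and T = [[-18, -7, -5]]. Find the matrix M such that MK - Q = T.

MK = T + Q = [[-14, -8, -4]].
Right-multiplying both sides by K⁻¹ gives M = (T + Q)K⁻¹.
K has determinant 6; K⁻¹ = [[-13/6, 2/3, -1/6], [4, -1, 0], [5/6, -1/3, -1/6]].
M = (T + Q)K⁻¹ = [[-5, 0, 3]].

M = [[-5, 0, 3]]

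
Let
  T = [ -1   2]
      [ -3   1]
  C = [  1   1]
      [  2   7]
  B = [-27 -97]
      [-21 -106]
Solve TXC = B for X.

Left-multiply by T⁻¹ and right-multiply by C⁻¹: X = T⁻¹BC⁻¹.
det T = 5; the adjugate gives T⁻¹ = [[1/5, -2/5], [3/5, -1/5]].
det C = 5; the adjugate gives C⁻¹ = [[7/5, -1/5], [-2/5, 1/5]].
T⁻¹B = [[3, 23], [-12, -37]].
X = (T⁻¹B)C⁻¹ = [[-5, 4], [-2, -5]].

X = [[-5, 4], [-2, -5]]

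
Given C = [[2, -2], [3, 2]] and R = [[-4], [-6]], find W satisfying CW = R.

W = [[-2], [0]]

Left-multiplying both sides by C⁻¹ gives W = C⁻¹R.
C has determinant 10; C⁻¹ = [[1/5, 1/5], [-3/10, 1/5]].
W = C⁻¹R = [[1/5, 1/5], [-3/10, 1/5]] · [[-4], [-6]] = [[-2], [0]].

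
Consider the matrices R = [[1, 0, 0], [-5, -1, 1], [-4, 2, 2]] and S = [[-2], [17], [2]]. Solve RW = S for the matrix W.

W = [[-2], [-5], [2]]

Left-multiplying both sides by R⁻¹ gives W = R⁻¹S.
det R = -4; the adjugate gives R⁻¹ = [[1, 0, 0], [-3/2, -1/2, 1/4], [7/2, 1/2, 1/4]].
W = R⁻¹S = [[1, 0, 0], [-3/2, -1/2, 1/4], [7/2, 1/2, 1/4]] · [[-2], [17], [2]] = [[-2], [-5], [2]].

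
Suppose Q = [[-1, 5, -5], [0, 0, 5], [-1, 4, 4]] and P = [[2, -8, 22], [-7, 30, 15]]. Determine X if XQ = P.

X = [[0, 6, -2], [2, 1, 5]]

Right-multiplying both sides by Q⁻¹ gives X = PQ⁻¹.
det Q = -5, so Q⁻¹ = [[4, 8, -5], [1, 9/5, -1], [0, 1/5, 0]].
X = PQ⁻¹ = [[2, -8, 22], [-7, 30, 15]] · [[4, 8, -5], [1, 9/5, -1], [0, 1/5, 0]] = [[0, 6, -2], [2, 1, 5]].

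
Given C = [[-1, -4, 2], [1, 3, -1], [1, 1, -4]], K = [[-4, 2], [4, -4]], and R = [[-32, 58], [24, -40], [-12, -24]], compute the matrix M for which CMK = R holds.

M = C⁻¹RK⁻¹ (apply C⁻¹ on the left and K⁻¹ on the right).
det C = -5; the adjugate gives C⁻¹ = [[11/5, 14/5, 2/5], [-3/5, -2/5, -1/5], [2/5, 3/5, -1/5]].
K has determinant 8; K⁻¹ = [[-1/2, -1/4], [-1/2, -1/2]].
C⁻¹R = [[-8, 6], [12, -14], [4, 4]].
M = (C⁻¹R)K⁻¹ = [[1, -1], [1, 4], [-4, -3]].

M = [[1, -1], [1, 4], [-4, -3]]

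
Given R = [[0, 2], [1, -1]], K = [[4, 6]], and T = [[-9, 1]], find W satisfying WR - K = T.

WR = T + K = [[-5, 7]].
Since R sits to the right of W, W = (T + K)R⁻¹.
R has determinant -2; R⁻¹ = [[1/2, 1], [1/2, 0]].
W = (T + K)R⁻¹ = [[1, -5]].

W = [[1, -5]]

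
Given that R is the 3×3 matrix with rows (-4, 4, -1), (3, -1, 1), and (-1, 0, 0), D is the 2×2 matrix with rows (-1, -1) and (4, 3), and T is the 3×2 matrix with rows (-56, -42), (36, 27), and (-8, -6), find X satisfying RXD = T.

X = [[0, 2], [0, -1], [0, 2]]

Left-multiply by R⁻¹ and right-multiply by D⁻¹: X = R⁻¹TD⁻¹.
R has determinant -3; R⁻¹ = [[0, 0, -1], [1/3, 1/3, -1/3], [1/3, 4/3, 8/3]].
det D = 1; the adjugate gives D⁻¹ = [[3, 1], [-4, -1]].
R⁻¹T = [[8, 6], [-4, -3], [8, 6]].
X = (R⁻¹T)D⁻¹ = [[0, 2], [0, -1], [0, 2]].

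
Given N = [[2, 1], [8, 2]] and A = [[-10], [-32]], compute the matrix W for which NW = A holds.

Left-multiplying both sides by N⁻¹ gives W = N⁻¹A.
det N = -4, so N⁻¹ = [[-1/2, 1/4], [2, -1/2]].
W = N⁻¹A = [[-1/2, 1/4], [2, -1/2]] · [[-10], [-32]] = [[-3], [-4]].

W = [[-3], [-4]]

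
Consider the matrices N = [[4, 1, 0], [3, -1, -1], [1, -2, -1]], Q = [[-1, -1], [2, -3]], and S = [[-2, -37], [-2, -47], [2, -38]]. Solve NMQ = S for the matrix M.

M = N⁻¹SQ⁻¹ (apply N⁻¹ on the left and Q⁻¹ on the right).
N has determinant -2; N⁻¹ = [[1/2, -1/2, 1/2], [-1, 2, -2], [5/2, -9/2, 7/2]].
det Q = 5; the adjugate gives Q⁻¹ = [[-3/5, 1/5], [-2/5, -1/5]].
N⁻¹S = [[1, -14], [-6, 19], [11, -14]].
M = (N⁻¹S)Q⁻¹ = [[5, 3], [-4, -5], [-1, 5]].

M = [[5, 3], [-4, -5], [-1, 5]]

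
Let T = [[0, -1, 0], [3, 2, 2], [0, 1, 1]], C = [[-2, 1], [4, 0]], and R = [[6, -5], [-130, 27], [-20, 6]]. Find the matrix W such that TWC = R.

Isolating W: multiply by T⁻¹ from the left and C⁻¹ from the right, so W = T⁻¹RC⁻¹.
det T = 3; the adjugate gives T⁻¹ = [[0, 1/3, -2/3], [-1, 0, 0], [1, 0, 1]].
det C = -4; the adjugate gives C⁻¹ = [[0, 1/4], [1, 1/2]].
T⁻¹R = [[-30, 5], [-6, 5], [-14, 1]].
W = (T⁻¹R)C⁻¹ = [[5, -5], [5, 1], [1, -3]].

W = [[5, -5], [5, 1], [1, -3]]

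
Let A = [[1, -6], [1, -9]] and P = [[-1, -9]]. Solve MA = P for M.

A is on the right of M, so right-multiply by A⁻¹: M = PA⁻¹.
det A = -3; the adjugate gives A⁻¹ = [[3, -2], [1/3, -1/3]].
M = PA⁻¹ = [[-1, -9]] · [[3, -2], [1/3, -1/3]] = [[-6, 5]].

M = [[-6, 5]]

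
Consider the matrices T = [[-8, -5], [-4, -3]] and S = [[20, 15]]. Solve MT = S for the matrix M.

Since T sits to the right of M, M = ST⁻¹.
det T = 4; the adjugate gives T⁻¹ = [[-3/4, 5/4], [1, -2]].
M = ST⁻¹ = [[20, 15]] · [[-3/4, 5/4], [1, -2]] = [[0, -5]].

M = [[0, -5]]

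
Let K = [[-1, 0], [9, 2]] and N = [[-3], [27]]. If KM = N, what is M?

M = [[3], [0]]

K is on the left of M, so left-multiply by K⁻¹: M = K⁻¹N.
det K = -2, so K⁻¹ = [[-1, 0], [9/2, 1/2]].
M = K⁻¹N = [[-1, 0], [9/2, 1/2]] · [[-3], [27]] = [[3], [0]].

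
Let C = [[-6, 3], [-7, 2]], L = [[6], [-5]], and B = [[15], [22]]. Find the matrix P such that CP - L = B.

P = [[-1], [5]]

CP = B + L = [[21], [17]].
C is on the left of P, so left-multiply by C⁻¹: P = C⁻¹(B + L).
det C = 9, so C⁻¹ = [[2/9, -1/3], [7/9, -2/3]].
P = C⁻¹(B + L) = [[-1], [5]].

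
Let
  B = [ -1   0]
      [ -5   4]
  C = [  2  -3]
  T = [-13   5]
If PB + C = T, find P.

PB = T − C = [[-15, 8]].
Since B sits to the right of P, P = (T − C)B⁻¹.
det B = -4; the adjugate gives B⁻¹ = [[-1, 0], [-5/4, 1/4]].
P = (T − C)B⁻¹ = [[5, 2]].

P = [[5, 2]]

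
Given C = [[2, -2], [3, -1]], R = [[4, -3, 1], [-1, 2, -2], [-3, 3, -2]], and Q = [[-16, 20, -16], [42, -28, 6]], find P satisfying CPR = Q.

P = [[5, 1, -2], [5, -1, -4]]

Left-multiply by C⁻¹ and right-multiply by R⁻¹: P = C⁻¹QR⁻¹.
C has determinant 4; C⁻¹ = [[-1/4, 1/2], [-3/4, 1/2]].
det R = -1; the adjugate gives R⁻¹ = [[-2, 3, -4], [-4, 5, -7], [-3, 3, -5]].
C⁻¹Q = [[25, -19, 7], [33, -29, 15]].
P = (C⁻¹Q)R⁻¹ = [[5, 1, -2], [5, -1, -4]].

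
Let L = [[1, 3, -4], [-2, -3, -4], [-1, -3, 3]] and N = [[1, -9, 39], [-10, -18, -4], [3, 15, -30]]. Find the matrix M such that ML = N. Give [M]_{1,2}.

L is on the right of M, so right-multiply by L⁻¹: M = NL⁻¹.
L has determinant -3; L⁻¹ = [[7, -1, 8], [-10/3, 1/3, -4], [-1, 0, -1]].
M = NL⁻¹ = [[1, -9, 39], [-10, -18, -4], [3, 15, -30]] · [[7, -1, 8], [-10/3, 1/3, -4], [-1, 0, -1]] = [[-2, -4, 5], [-6, 4, -4], [1, 2, -6]].

-4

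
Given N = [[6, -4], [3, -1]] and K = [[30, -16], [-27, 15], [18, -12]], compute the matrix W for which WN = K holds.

Right-multiplying both sides by N⁻¹ gives W = KN⁻¹.
det N = 6, so N⁻¹ = [[-1/6, 2/3], [-1/2, 1]].
W = KN⁻¹ = [[30, -16], [-27, 15], [18, -12]] · [[-1/6, 2/3], [-1/2, 1]] = [[3, 4], [-3, -3], [3, 0]].

W = [[3, 4], [-3, -3], [3, 0]]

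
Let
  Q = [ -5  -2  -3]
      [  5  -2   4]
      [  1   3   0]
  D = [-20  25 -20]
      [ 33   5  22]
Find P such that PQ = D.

Since Q sits to the right of P, P = DQ⁻¹.
det Q = 1, so Q⁻¹ = [[-12, -9, -14], [4, 3, 5], [17, 13, 20]].
P = DQ⁻¹ = [[-20, 25, -20], [33, 5, 22]] · [[-12, -9, -14], [4, 3, 5], [17, 13, 20]] = [[0, -5, 5], [-2, 4, 3]].

P = [[0, -5, 5], [-2, 4, 3]]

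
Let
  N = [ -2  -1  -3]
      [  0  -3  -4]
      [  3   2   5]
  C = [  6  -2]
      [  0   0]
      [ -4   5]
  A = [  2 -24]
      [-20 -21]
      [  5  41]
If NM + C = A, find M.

NM = A − C = [[-4, -22], [-20, -21], [9, 36]].
N is on the left of M, so left-multiply by N⁻¹: M = N⁻¹(A − C).
N has determinant -1; N⁻¹ = [[7, 1, 5], [12, 1, 8], [-9, -1, -6]].
M = N⁻¹(A − C) = [[-3, 5], [4, 3], [2, 3]].

M = [[-3, 5], [4, 3], [2, 3]]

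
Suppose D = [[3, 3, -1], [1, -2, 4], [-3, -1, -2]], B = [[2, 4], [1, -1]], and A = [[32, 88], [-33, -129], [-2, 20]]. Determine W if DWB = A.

W = D⁻¹AB⁻¹ (apply D⁻¹ on the left and B⁻¹ on the right).
det D = 1, so D⁻¹ = [[8, 7, 10], [-10, -9, -13], [-7, -6, -9]].
B has determinant -6; B⁻¹ = [[1/6, 2/3], [1/6, -1/3]].
D⁻¹A = [[5, 1], [3, 21], [-8, -22]].
W = (D⁻¹A)B⁻¹ = [[1, 3], [4, -5], [-5, 2]].

W = [[1, 3], [4, -5], [-5, 2]]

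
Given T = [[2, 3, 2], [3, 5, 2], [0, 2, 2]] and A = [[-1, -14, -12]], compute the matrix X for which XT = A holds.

X = [[1, -1, -6]]

Since T sits to the right of X, X = AT⁻¹.
T has determinant 6; T⁻¹ = [[1, -1/3, -2/3], [-1, 2/3, 1/3], [1, -2/3, 1/6]].
X = AT⁻¹ = [[-1, -14, -12]] · [[1, -1/3, -2/3], [-1, 2/3, 1/3], [1, -2/3, 1/6]] = [[1, -1, -6]].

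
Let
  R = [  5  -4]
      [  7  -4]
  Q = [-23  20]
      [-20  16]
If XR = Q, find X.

X = [[-6, 1], [-4, 0]]

R is on the right of X, so right-multiply by R⁻¹: X = QR⁻¹.
R has determinant 8; R⁻¹ = [[-1/2, 1/2], [-7/8, 5/8]].
X = QR⁻¹ = [[-23, 20], [-20, 16]] · [[-1/2, 1/2], [-7/8, 5/8]] = [[-6, 1], [-4, 0]].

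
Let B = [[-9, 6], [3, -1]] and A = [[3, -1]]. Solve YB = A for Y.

Right-multiplying both sides by B⁻¹ gives Y = AB⁻¹.
det B = -9, so B⁻¹ = [[1/9, 2/3], [1/3, 1]].
Y = AB⁻¹ = [[3, -1]] · [[1/9, 2/3], [1/3, 1]] = [[0, 1]].

Y = [[0, 1]]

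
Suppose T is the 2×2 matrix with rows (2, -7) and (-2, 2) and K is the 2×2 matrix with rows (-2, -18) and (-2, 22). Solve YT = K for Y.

Y = [[4, 5], [-4, -3]]

Right-multiplying both sides by T⁻¹ gives Y = KT⁻¹.
T has determinant -10; T⁻¹ = [[-1/5, -7/10], [-1/5, -1/5]].
Y = KT⁻¹ = [[-2, -18], [-2, 22]] · [[-1/5, -7/10], [-1/5, -1/5]] = [[4, 5], [-4, -3]].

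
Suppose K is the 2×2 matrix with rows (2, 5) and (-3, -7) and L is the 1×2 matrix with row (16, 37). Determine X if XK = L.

X = [[-1, -6]]

K is on the right of X, so right-multiply by K⁻¹: X = LK⁻¹.
det K = 1, so K⁻¹ = [[-7, -5], [3, 2]].
X = LK⁻¹ = [[16, 37]] · [[-7, -5], [3, 2]] = [[-1, -6]].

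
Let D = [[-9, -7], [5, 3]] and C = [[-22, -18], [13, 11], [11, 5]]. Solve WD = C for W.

W = [[3, 1], [-2, -1], [1, 4]]

D is on the right of W, so right-multiply by D⁻¹: W = CD⁻¹.
D has determinant 8; D⁻¹ = [[3/8, 7/8], [-5/8, -9/8]].
W = CD⁻¹ = [[-22, -18], [13, 11], [11, 5]] · [[3/8, 7/8], [-5/8, -9/8]] = [[3, 1], [-2, -1], [1, 4]].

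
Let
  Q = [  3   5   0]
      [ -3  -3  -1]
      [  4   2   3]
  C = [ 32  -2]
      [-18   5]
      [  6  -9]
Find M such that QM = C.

M = [[4, -4], [4, 2], [-6, 1]]

Since Q multiplies M on the left, M = Q⁻¹C.
det Q = 4, so Q⁻¹ = [[-7/4, -15/4, -5/4], [5/4, 9/4, 3/4], [3/2, 7/2, 3/2]].
M = Q⁻¹C = [[-7/4, -15/4, -5/4], [5/4, 9/4, 3/4], [3/2, 7/2, 3/2]] · [[32, -2], [-18, 5], [6, -9]] = [[4, -4], [4, 2], [-6, 1]].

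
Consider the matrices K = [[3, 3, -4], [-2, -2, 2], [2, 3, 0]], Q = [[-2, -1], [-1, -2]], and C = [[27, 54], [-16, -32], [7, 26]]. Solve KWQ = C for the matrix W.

W = [[-4, 0], [4, -5], [0, 3]]

Left-multiply by K⁻¹ and right-multiply by Q⁻¹: W = K⁻¹CQ⁻¹.
det K = 2; the adjugate gives K⁻¹ = [[-3, -6, -1], [2, 4, 1], [-1, -3/2, 0]].
Q has determinant 3; Q⁻¹ = [[-2/3, 1/3], [1/3, -2/3]].
K⁻¹C = [[8, 4], [-3, 6], [-3, -6]].
W = (K⁻¹C)Q⁻¹ = [[-4, 0], [4, -5], [0, 3]].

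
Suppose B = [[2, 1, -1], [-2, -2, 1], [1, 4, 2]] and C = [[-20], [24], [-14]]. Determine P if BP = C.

B is on the left of P, so left-multiply by B⁻¹: P = B⁻¹C.
det B = -5, so B⁻¹ = [[8/5, 6/5, 1/5], [-1, -1, 0], [6/5, 7/5, 2/5]].
P = B⁻¹C = [[8/5, 6/5, 1/5], [-1, -1, 0], [6/5, 7/5, 2/5]] · [[-20], [24], [-14]] = [[-6], [-4], [4]].

P = [[-6], [-4], [4]]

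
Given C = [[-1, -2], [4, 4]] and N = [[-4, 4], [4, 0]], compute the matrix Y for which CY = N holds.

Y = [[-2, 4], [3, -4]]

Left-multiplying both sides by C⁻¹ gives Y = C⁻¹N.
det C = 4, so C⁻¹ = [[1, 1/2], [-1, -1/4]].
Y = C⁻¹N = [[1, 1/2], [-1, -1/4]] · [[-4, 4], [4, 0]] = [[-2, 4], [3, -4]].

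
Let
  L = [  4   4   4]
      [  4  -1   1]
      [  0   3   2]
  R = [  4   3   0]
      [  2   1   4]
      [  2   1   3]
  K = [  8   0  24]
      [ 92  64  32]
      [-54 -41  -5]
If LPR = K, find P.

P = L⁻¹KR⁻¹ (apply L⁻¹ on the left and R⁻¹ on the right).
det L = -4; the adjugate gives L⁻¹ = [[5/4, -1, -2], [2, -2, -3], [-3, 3, 5]].
det R = 2, so R⁻¹ = [[-1/2, -9/2, 6], [1, 6, -8], [0, 1, -1]].
L⁻¹K = [[26, 18, 8], [-6, -5, -1], [-18, -13, -1]].
P = (L⁻¹K)R⁻¹ = [[5, -1, 4], [-2, -4, 5], [-4, 2, -3]].

P = [[5, -1, 4], [-2, -4, 5], [-4, 2, -3]]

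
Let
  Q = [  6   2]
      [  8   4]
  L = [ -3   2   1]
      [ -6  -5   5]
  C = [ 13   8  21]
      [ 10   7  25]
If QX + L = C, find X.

QX = C − L = [[16, 6, 20], [16, 12, 20]].
Left-multiplying both sides by Q⁻¹ gives X = Q⁻¹(C − L).
det Q = 8, so Q⁻¹ = [[1/2, -1/4], [-1, 3/4]].
X = Q⁻¹(C − L) = [[4, 0, 5], [-4, 3, -5]].

X = [[4, 0, 5], [-4, 3, -5]]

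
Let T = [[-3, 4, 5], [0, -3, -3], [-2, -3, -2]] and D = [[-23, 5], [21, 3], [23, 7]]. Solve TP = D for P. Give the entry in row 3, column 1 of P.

T is on the left of P, so left-multiply by T⁻¹: P = T⁻¹D.
det T = 3, so T⁻¹ = [[-1, -7/3, 1], [2, 16/3, -3], [-2, -17/3, 3]].
P = T⁻¹D = [[-1, -7/3, 1], [2, 16/3, -3], [-2, -17/3, 3]] · [[-23, 5], [21, 3], [23, 7]] = [[-3, -5], [-3, 5], [-4, -6]].

-4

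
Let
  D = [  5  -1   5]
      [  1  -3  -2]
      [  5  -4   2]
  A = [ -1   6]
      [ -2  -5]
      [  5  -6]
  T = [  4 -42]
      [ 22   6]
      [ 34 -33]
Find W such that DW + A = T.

W = [[3, -5], [-5, -2], [-3, -5]]

DW = T − A = [[5, -48], [24, 11], [29, -27]].
D is on the left of W, so left-multiply by D⁻¹: W = D⁻¹(T − A).
det D = -3, so D⁻¹ = [[14/3, 6, -17/3], [4, 5, -5], [-11/3, -5, 14/3]].
W = D⁻¹(T − A) = [[3, -5], [-5, -2], [-3, -5]].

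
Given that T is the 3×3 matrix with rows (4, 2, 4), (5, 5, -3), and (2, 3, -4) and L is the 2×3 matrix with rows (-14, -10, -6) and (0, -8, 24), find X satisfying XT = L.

X = [[-4, 2, -4], [2, 0, -4]]

T is on the right of X, so right-multiply by T⁻¹: X = LT⁻¹.
det T = 4, so T⁻¹ = [[-11/4, 5, -13/2], [7/2, -6, 8], [5/4, -2, 5/2]].
X = LT⁻¹ = [[-14, -10, -6], [0, -8, 24]] · [[-11/4, 5, -13/2], [7/2, -6, 8], [5/4, -2, 5/2]] = [[-4, 2, -4], [2, 0, -4]].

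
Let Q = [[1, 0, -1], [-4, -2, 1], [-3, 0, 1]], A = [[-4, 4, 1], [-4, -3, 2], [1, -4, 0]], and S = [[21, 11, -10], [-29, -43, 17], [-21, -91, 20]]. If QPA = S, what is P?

Isolating P: multiply by Q⁻¹ from the left and A⁻¹ from the right, so P = Q⁻¹SA⁻¹.
Q has determinant 4; Q⁻¹ = [[-1/2, 0, -1/2], [1/4, -1/2, 3/4], [-3/2, 0, -1/2]].
det A = -5; the adjugate gives A⁻¹ = [[-8/5, 4/5, -11/5], [-2/5, 1/5, -4/5], [-19/5, 12/5, -28/5]].
Q⁻¹S = [[0, 40, -5], [4, -44, 4], [-21, 29, 5]].
P = (Q⁻¹S)A⁻¹ = [[3, -4, -4], [-4, 4, 4], [3, 1, -5]].

P = [[3, -4, -4], [-4, 4, 4], [3, 1, -5]]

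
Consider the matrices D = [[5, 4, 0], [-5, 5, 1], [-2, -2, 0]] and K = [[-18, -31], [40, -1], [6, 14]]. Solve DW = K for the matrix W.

W = [[-6, -3], [3, -4], [-5, 4]]

D is on the left of W, so left-multiply by D⁻¹: W = D⁻¹K.
D has determinant 2; D⁻¹ = [[1, 0, 2], [-1, 0, -5/2], [10, 1, 45/2]].
W = D⁻¹K = [[1, 0, 2], [-1, 0, -5/2], [10, 1, 45/2]] · [[-18, -31], [40, -1], [6, 14]] = [[-6, -3], [3, -4], [-5, 4]].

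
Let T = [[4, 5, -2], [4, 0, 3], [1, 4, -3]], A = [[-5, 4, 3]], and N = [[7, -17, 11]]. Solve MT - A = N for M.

MT = N + A = [[2, -13, 14]].
Since T sits to the right of M, M = (N + A)T⁻¹.
det T = -5, so T⁻¹ = [[12/5, -7/5, -3], [-3, 2, 4], [-16/5, 11/5, 4]].
M = (N + A)T⁻¹ = [[-1, 2, -2]].

M = [[-1, 2, -2]]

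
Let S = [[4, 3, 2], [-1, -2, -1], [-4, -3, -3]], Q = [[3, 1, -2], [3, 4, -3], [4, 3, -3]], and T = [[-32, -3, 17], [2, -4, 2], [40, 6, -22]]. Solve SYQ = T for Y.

Y = [[-5, -1, 2], [5, 3, -4], [-1, 1, -2]]

Isolating Y: multiply by S⁻¹ from the left and Q⁻¹ from the right, so Y = S⁻¹TQ⁻¹.
S has determinant 5; S⁻¹ = [[3/5, 3/5, 1/5], [1/5, -4/5, 2/5], [-1, 0, -1]].
det Q = 2; the adjugate gives Q⁻¹ = [[-3/2, -3/2, 5/2], [-3/2, -1/2, 3/2], [-7/2, -5/2, 9/2]].
S⁻¹T = [[-10, -3, 7], [8, 5, -7], [-8, -3, 5]].
Y = (S⁻¹T)Q⁻¹ = [[-5, -1, 2], [5, 3, -4], [-1, 1, -2]].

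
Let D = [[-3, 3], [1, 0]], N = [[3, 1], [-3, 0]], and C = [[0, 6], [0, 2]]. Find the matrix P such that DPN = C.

Isolating P: multiply by D⁻¹ from the left and N⁻¹ from the right, so P = D⁻¹CN⁻¹.
det D = -3, so D⁻¹ = [[0, 1], [1/3, 1]].
det N = 3; the adjugate gives N⁻¹ = [[0, -1/3], [1, 1]].
D⁻¹C = [[0, 2], [0, 4]].
P = (D⁻¹C)N⁻¹ = [[2, 2], [4, 4]].

P = [[2, 2], [4, 4]]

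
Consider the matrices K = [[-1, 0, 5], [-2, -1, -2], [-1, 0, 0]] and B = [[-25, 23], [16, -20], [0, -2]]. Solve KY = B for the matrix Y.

Y = [[0, 2], [-6, 6], [-5, 5]]

Left-multiplying both sides by K⁻¹ gives Y = K⁻¹B.
det K = -5; the adjugate gives K⁻¹ = [[0, 0, -1], [-2/5, -1, 12/5], [1/5, 0, -1/5]].
Y = K⁻¹B = [[0, 0, -1], [-2/5, -1, 12/5], [1/5, 0, -1/5]] · [[-25, 23], [16, -20], [0, -2]] = [[0, 2], [-6, 6], [-5, 5]].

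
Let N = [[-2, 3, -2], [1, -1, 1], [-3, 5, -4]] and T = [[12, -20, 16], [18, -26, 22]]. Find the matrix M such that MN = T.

N is on the right of M, so right-multiply by N⁻¹: M = TN⁻¹.
N has determinant 1; N⁻¹ = [[-1, 2, 1], [1, 2, 0], [2, 1, -1]].
M = TN⁻¹ = [[12, -20, 16], [18, -26, 22]] · [[-1, 2, 1], [1, 2, 0], [2, 1, -1]] = [[0, 0, -4], [0, 6, -4]].

M = [[0, 0, -4], [0, 6, -4]]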